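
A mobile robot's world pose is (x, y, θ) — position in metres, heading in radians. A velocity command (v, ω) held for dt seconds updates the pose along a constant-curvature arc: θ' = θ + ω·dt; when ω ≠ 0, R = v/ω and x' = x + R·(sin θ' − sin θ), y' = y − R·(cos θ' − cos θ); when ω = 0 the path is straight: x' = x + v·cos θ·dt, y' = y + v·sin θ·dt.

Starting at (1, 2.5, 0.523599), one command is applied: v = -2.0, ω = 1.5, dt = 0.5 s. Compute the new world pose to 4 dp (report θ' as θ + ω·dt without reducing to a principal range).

(0.3918, 1.7358, 1.2736)

θ' = 0.5236 + 1.5·0.5 = 1.2736
R = v/ω = -2.0/1.5 = -1.3333
x' = 1 + -1.3333·(sin 1.2736 − sin 0.5236) = 0.3918
y' = 2.5 − -1.3333·(cos 1.2736 − cos 0.5236) = 1.7358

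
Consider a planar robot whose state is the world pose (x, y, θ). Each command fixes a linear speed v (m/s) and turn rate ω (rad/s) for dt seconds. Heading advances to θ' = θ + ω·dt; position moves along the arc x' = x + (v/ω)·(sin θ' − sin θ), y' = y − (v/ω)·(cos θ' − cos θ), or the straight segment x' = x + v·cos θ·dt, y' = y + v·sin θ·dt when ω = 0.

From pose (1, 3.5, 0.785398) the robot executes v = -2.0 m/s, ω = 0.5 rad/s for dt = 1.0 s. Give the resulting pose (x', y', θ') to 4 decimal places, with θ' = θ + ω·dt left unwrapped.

θ' = 0.7854 + 0.5·1.0 = 1.2854
R = v/ω = -2.0/0.5 = -4.0000
x' = 1 + -4.0000·(sin 1.2854 − sin 0.7854) = -0.0098
y' = 3.5 − -4.0000·(cos 1.2854 − cos 0.7854) = 1.7977

(-0.0098, 1.7977, 1.2854)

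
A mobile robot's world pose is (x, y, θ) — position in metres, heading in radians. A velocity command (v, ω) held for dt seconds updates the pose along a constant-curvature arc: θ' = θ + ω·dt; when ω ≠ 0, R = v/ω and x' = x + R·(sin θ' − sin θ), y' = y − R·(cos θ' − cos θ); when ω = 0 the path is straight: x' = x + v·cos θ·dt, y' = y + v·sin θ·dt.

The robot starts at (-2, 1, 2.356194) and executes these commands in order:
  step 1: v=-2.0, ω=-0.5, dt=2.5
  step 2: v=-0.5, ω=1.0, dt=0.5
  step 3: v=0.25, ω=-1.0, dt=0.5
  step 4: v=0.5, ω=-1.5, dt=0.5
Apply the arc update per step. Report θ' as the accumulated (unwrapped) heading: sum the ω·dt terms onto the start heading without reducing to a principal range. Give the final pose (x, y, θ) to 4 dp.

step 1: θ'=1.1062 (R=4.0000) → pose (-1.2524, -3.6207, 1.1062)
step 2: θ'=1.6062 (R=-0.5000) → pose (-1.3051, -3.8624, 1.6062)
step 3: θ'=1.1062 (R=-0.2500) → pose (-1.2788, -3.7416, 1.1062)
step 4: θ'=0.3562 (R=-0.3333) → pose (-1.0970, -3.5785, 0.3562)

(-1.0970, -3.5785, 0.3562)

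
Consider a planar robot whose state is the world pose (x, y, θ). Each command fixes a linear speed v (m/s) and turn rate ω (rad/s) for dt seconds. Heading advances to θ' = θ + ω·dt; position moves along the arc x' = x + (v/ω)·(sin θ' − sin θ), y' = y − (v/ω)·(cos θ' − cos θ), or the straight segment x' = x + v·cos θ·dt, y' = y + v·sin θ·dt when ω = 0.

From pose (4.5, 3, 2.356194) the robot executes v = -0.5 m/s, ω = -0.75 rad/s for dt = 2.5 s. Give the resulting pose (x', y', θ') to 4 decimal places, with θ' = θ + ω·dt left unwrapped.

(4.3372, 1.9376, 0.4812)

θ' = 2.3562 + -0.75·2.5 = 0.4812
R = v/ω = -0.5/-0.75 = 0.6667
x' = 4.5 + 0.6667·(sin 0.4812 − sin 2.3562) = 4.3372
y' = 3 − 0.6667·(cos 0.4812 − cos 2.3562) = 1.9376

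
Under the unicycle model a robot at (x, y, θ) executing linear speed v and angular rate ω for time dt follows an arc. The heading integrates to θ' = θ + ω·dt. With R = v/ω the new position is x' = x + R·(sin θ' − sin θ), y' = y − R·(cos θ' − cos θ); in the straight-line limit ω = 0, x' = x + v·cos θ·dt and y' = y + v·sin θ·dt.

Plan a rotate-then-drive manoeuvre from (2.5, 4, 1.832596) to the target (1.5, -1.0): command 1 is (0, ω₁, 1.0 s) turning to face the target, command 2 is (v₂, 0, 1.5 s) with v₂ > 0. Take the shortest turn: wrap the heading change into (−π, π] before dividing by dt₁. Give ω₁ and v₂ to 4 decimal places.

ω₁ = 2.6824, v₂ = 3.3993

heading to target = atan2(-1−4, 1.5−2.5) = -1.7682
Δθ = wrap(-1.7682 − 1.8326) = 2.6824; ω₁ = Δθ/dt₁ = 2.6824
distance = √((1.5−2.5)² + (-1−4)²) = 5.0990; v₂ = distance/dt₂ = 3.3993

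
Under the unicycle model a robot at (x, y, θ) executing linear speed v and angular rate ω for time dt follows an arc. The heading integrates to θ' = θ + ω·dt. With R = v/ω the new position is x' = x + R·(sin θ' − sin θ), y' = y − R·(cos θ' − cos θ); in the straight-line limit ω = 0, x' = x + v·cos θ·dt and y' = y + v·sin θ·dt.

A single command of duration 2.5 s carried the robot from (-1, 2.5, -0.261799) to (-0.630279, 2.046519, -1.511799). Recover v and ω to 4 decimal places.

Δθ = -1.511799 − -0.261799 = -1.250000
ω = Δθ/dt = -1.250000/2.5 = -0.5000
R = −Δy/(cos θ' − cos θ) = -0.5000
v = R·ω = -0.5000·-0.5000 = 0.2500

v = 0.2500, ω = -0.5000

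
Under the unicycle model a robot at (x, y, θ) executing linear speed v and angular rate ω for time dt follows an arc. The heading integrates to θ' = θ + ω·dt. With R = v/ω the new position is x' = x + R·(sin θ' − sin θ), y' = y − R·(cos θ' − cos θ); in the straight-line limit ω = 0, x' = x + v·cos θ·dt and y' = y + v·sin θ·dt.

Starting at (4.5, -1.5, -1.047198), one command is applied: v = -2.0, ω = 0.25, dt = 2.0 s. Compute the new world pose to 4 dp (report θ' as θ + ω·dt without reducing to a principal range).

θ' = -1.0472 + 0.25·2.0 = -0.5472
R = v/ω = -2.0/0.25 = -8.0000
x' = 4.5 + -8.0000·(sin -0.5472 − sin -1.0472) = 1.7342
y' = -1.5 − -8.0000·(cos -0.5472 − cos -1.0472) = 1.3319

(1.7342, 1.3319, -0.5472)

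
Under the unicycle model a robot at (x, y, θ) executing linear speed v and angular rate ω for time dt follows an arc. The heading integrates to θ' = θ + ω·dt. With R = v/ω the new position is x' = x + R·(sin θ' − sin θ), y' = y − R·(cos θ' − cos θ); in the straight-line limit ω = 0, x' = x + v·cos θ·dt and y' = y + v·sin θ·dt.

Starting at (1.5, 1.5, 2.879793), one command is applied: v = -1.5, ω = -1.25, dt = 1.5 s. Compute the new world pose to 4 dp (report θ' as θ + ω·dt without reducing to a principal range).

(2.2023, -0.3026, 1.0048)

θ' = 2.8798 + -1.25·1.5 = 1.0048
R = v/ω = -1.5/-1.25 = 1.2000
x' = 1.5 + 1.2000·(sin 1.0048 − sin 2.8798) = 2.2023
y' = 1.5 − 1.2000·(cos 1.0048 − cos 2.8798) = -0.3026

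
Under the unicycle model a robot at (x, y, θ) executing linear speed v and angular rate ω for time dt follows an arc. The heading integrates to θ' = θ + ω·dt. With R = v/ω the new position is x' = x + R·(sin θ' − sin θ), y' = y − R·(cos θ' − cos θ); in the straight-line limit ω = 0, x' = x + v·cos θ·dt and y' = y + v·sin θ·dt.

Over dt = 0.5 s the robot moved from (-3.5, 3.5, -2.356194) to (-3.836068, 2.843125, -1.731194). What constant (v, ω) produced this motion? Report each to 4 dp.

Δθ = -1.731194 − -2.356194 = 0.625000
ω = Δθ/dt = 0.625000/0.5 = 1.2500
R = −Δy/(cos θ' − cos θ) = 1.2000
v = R·ω = 1.2000·1.2500 = 1.5000

v = 1.5000, ω = 1.2500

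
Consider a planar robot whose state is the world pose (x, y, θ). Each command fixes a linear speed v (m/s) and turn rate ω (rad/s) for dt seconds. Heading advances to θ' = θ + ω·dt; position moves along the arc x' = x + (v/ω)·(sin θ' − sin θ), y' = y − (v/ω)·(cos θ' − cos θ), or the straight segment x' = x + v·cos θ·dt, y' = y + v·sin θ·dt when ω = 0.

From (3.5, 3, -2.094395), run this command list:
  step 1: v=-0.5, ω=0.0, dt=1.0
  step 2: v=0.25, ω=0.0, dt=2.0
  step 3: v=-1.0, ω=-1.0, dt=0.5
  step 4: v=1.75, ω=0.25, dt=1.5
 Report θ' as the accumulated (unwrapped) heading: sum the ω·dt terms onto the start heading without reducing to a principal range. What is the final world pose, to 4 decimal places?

step 1: θ'=-2.0944 (straight) → pose (3.7500, 3.4330, -2.0944)
step 2: θ'=-2.0944 (straight) → pose (3.5000, 3.0000, -2.0944)
step 3: θ'=-2.5944 (R=1.0000) → pose (3.8457, 3.3540, -2.5944)
step 4: θ'=-2.2194 (R=7.0000) → pose (1.9093, 1.6046, -2.2194)

(1.9093, 1.6046, -2.2194)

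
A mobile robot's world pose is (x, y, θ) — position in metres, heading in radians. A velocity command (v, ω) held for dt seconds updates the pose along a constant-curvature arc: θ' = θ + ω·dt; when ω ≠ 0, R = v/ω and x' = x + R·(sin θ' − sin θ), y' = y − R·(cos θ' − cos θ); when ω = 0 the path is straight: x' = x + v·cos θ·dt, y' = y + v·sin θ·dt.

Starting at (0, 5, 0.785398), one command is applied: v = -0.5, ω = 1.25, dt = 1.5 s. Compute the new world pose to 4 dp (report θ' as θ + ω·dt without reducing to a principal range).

θ' = 0.7854 + 1.25·1.5 = 2.6604
R = v/ω = -0.5/1.25 = -0.4000
x' = 0 + -0.4000·(sin 2.6604 − sin 0.7854) = 0.0977
y' = 5 − -0.4000·(cos 2.6604 − cos 0.7854) = 4.3626

(0.0977, 4.3626, 2.6604)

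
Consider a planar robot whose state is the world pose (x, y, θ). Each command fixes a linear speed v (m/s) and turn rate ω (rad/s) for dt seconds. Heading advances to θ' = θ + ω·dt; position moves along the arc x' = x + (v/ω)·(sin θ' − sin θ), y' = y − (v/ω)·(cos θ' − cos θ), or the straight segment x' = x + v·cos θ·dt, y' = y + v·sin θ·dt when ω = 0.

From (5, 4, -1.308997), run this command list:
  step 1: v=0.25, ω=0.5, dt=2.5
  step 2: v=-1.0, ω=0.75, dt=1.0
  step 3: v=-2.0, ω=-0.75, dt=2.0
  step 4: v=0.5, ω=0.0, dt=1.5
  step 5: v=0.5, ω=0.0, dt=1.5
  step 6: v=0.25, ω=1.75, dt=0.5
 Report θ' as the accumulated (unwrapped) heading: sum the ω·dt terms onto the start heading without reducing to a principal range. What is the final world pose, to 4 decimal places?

step 1: θ'=-0.0590 (R=0.5000) → pose (5.4535, 3.6303, -0.0590)
step 2: θ'=0.6910 (R=-1.3333) → pose (4.5251, 3.3267, 0.6910)
step 3: θ'=-0.8090 (R=2.6667) → pose (0.8960, 3.5411, -0.8090)
step 4: θ'=-0.8090 (straight) → pose (1.4137, 2.9984, -0.8090)
step 5: θ'=-0.8090 (straight) → pose (1.9314, 2.4557, -0.8090)
step 6: θ'=0.0660 (R=0.1429) → pose (2.0442, 2.4118, 0.0660)

(2.0442, 2.4118, 0.0660)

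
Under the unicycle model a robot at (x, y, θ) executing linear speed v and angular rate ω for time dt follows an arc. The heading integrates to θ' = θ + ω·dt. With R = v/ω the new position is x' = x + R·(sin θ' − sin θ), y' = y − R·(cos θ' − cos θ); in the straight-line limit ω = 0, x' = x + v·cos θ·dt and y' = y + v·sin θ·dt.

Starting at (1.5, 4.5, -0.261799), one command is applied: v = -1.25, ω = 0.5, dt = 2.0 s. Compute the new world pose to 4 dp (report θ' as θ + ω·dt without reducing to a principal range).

(-0.8294, 3.9344, 0.7382)

θ' = -0.2618 + 0.5·2.0 = 0.7382
R = v/ω = -1.25/0.5 = -2.5000
x' = 1.5 + -2.5000·(sin 0.7382 − sin -0.2618) = -0.8294
y' = 4.5 − -2.5000·(cos 0.7382 − cos -0.2618) = 3.9344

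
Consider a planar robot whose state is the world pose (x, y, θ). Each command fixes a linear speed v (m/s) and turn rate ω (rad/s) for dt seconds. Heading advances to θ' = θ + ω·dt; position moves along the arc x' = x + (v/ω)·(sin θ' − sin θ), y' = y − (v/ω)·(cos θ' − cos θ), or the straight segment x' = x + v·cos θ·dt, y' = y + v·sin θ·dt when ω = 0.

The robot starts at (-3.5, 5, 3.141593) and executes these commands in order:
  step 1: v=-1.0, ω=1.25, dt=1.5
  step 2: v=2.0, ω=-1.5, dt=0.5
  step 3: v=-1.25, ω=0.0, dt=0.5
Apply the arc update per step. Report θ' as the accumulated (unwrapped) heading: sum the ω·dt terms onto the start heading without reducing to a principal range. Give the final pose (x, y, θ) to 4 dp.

step 1: θ'=5.0166 (R=-0.8000) → pose (-2.7367, 6.0396, 5.0166)
step 2: θ'=4.2666 (R=-1.3333) → pose (-2.8058, 5.0653, 4.2666)
step 3: θ'=4.2666 (straight) → pose (-2.5363, 5.6293, 4.2666)

(-2.5363, 5.6293, 4.2666)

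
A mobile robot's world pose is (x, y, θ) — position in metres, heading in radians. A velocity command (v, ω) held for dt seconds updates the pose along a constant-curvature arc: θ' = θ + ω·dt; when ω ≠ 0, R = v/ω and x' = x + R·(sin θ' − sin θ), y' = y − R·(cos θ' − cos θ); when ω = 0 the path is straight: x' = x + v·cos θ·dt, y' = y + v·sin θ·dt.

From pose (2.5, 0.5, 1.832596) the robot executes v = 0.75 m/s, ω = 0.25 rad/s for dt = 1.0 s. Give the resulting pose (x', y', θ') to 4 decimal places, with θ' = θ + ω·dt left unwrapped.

θ' = 1.8326 + 0.25·1.0 = 2.0826
R = v/ω = 0.75/0.25 = 3.0000
x' = 2.5 + 3.0000·(sin 2.0826 − sin 1.8326) = 2.2178
y' = 0.5 − 3.0000·(cos 2.0826 − cos 1.8326) = 1.1928

(2.2178, 1.1928, 2.0826)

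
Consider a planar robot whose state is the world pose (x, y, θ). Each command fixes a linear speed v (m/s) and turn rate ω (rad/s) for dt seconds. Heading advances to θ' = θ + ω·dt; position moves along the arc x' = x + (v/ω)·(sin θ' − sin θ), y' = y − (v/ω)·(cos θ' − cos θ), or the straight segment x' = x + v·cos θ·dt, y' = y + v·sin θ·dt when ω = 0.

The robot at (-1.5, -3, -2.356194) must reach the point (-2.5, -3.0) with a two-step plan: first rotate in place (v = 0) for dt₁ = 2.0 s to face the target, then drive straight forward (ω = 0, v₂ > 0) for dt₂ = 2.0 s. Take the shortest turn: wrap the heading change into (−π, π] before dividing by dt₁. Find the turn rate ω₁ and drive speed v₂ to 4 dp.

ω₁ = -0.3927, v₂ = 0.5000

heading to target = atan2(-3−-3, -2.5−-1.5) = 3.1416
Δθ = wrap(3.1416 − -2.3562) = -0.7854; ω₁ = Δθ/dt₁ = -0.3927
distance = √((-2.5−-1.5)² + (-3−-3)²) = 1.0000; v₂ = distance/dt₂ = 0.5000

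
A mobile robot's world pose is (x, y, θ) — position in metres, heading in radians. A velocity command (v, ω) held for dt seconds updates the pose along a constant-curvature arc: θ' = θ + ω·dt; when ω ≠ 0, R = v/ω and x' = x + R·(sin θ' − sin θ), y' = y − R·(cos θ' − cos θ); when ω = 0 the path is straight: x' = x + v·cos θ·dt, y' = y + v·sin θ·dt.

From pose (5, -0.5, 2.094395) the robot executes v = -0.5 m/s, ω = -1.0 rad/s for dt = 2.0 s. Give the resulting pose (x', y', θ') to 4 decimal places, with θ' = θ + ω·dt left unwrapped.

θ' = 2.0944 + -1.0·2.0 = 0.0944
R = v/ω = -0.5/-1.0 = 0.5000
x' = 5 + 0.5000·(sin 0.0944 − sin 2.0944) = 4.6141
y' = -0.5 − 0.5000·(cos 0.0944 − cos 2.0944) = -1.2478

(4.6141, -1.2478, 0.0944)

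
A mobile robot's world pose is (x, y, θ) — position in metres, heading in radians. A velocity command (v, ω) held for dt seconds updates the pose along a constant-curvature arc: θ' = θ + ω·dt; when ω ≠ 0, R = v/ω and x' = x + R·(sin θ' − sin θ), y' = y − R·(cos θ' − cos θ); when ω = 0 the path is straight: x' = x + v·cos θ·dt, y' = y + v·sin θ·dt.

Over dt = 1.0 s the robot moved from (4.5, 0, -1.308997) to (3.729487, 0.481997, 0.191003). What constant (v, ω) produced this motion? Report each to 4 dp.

Δθ = 0.191003 − -1.308997 = 1.500000
ω = Δθ/dt = 1.500000/1.0 = 1.5000
R = Δx/(sin θ' − sin θ) = -0.6667
v = R·ω = -0.6667·1.5000 = -1.0000

v = -1.0000, ω = 1.5000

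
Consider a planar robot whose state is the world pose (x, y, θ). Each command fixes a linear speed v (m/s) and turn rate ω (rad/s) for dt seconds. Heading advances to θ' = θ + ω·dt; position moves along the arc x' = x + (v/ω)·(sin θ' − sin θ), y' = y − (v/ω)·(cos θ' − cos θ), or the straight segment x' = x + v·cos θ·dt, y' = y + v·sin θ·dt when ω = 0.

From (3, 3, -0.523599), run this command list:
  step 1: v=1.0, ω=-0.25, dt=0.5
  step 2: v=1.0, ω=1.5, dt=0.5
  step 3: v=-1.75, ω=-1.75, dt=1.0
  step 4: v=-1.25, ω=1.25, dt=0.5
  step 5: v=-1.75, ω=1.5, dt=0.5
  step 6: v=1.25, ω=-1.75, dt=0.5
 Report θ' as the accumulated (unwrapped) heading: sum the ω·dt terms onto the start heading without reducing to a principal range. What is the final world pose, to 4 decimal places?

step 1: θ'=-0.6486 (R=-4.0000) → pose (3.4163, 2.7236, -0.6486)
step 2: θ'=0.1014 (R=0.6667) → pose (3.8865, 2.5917, 0.1014)
step 3: θ'=-1.6486 (R=1.0000) → pose (2.7883, 3.6643, -1.6486)
step 4: θ'=-1.0236 (R=-1.0000) → pose (2.6453, 4.2623, -1.0236)
step 5: θ'=-0.2736 (R=-1.1667) → pose (1.9642, 4.7785, -0.2736)
step 6: θ'=-1.1486 (R=-0.7143) → pose (2.4228, 4.3835, -1.1486)

(2.4228, 4.3835, -1.1486)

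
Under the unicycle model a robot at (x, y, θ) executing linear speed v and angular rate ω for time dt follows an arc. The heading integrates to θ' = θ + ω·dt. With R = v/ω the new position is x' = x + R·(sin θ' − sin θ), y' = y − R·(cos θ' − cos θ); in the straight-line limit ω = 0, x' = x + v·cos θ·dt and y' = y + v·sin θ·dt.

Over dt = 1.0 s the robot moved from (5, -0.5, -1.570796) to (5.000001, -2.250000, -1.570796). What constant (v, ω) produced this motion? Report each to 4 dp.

v = 1.7500, ω = 0.0000

Δθ = -1.570796 − -1.570796 = 0.000000
ω = Δθ/dt = 0.000000/1.0 = 0.0000
ω = 0 → v = (Δx·cos θ + Δy·sin θ)/dt = 1.7500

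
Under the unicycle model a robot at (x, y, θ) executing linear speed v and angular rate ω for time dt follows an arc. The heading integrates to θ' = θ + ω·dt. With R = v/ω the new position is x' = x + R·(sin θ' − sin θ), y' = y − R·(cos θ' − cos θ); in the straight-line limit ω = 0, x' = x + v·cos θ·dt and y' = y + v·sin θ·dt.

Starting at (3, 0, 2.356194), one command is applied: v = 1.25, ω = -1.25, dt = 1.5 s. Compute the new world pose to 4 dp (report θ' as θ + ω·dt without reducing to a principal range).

θ' = 2.3562 + -1.25·1.5 = 0.4812
R = v/ω = 1.25/-1.25 = -1.0000
x' = 3 + -1.0000·(sin 0.4812 − sin 2.3562) = 3.2443
y' = 0 − -1.0000·(cos 0.4812 − cos 2.3562) = 1.5935

(3.2443, 1.5935, 0.4812)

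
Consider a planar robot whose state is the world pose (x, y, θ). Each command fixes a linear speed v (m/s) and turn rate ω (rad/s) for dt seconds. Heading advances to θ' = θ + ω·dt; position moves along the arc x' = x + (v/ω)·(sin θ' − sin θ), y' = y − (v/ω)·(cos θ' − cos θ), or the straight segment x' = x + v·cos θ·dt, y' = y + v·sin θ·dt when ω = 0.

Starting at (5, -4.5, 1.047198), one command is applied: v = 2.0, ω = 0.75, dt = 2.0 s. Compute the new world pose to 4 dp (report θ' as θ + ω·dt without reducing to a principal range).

(4.1840, -0.9574, 2.5472)

θ' = 1.0472 + 0.75·2.0 = 2.5472
R = v/ω = 2.0/0.75 = 2.6667
x' = 5 + 2.6667·(sin 2.5472 − sin 1.0472) = 4.1840
y' = -4.5 − 2.6667·(cos 2.5472 − cos 1.0472) = -0.9574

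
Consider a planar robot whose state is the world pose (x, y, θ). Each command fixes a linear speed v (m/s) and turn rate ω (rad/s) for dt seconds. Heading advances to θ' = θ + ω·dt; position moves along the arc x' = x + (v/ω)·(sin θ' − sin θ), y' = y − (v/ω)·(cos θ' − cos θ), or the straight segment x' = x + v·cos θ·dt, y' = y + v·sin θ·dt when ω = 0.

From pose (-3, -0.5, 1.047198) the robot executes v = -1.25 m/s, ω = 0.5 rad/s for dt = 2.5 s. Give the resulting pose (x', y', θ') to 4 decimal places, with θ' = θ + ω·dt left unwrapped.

θ' = 1.0472 + 0.5·2.5 = 2.2972
R = v/ω = -1.25/0.5 = -2.5000
x' = -3 + -2.5000·(sin 2.2972 − sin 1.0472) = -2.7039
y' = -0.5 − -2.5000·(cos 2.2972 − cos 1.0472) = -3.4105

(-2.7039, -3.4105, 2.2972)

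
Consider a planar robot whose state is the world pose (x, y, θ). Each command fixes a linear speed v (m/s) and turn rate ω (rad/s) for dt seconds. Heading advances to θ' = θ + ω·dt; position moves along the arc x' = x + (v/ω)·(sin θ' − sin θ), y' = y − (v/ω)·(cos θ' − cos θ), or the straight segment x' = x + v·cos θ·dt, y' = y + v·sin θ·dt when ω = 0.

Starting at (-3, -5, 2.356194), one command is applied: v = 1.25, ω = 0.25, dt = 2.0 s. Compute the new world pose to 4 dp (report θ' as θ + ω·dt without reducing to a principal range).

(-5.1278, -3.7378, 2.8562)

θ' = 2.3562 + 0.25·2.0 = 2.8562
R = v/ω = 1.25/0.25 = 5.0000
x' = -3 + 5.0000·(sin 2.8562 − sin 2.3562) = -5.1278
y' = -5 − 5.0000·(cos 2.8562 − cos 2.3562) = -3.7378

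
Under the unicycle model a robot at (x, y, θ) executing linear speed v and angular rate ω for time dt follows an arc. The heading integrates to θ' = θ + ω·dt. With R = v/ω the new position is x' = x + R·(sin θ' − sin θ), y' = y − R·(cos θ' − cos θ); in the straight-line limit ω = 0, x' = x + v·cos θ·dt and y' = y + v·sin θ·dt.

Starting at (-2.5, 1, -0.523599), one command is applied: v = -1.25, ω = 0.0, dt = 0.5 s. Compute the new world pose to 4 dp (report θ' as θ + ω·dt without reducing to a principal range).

(-3.0413, 1.3125, -0.5236)

θ' = -0.5236 + 0.0·0.5 = -0.5236
ω = 0 → straight: x' = -2.5 + -1.25·cos(-0.5236)·0.5 = -3.0413
y' = 1 + -1.25·sin(-0.5236)·0.5 = 1.3125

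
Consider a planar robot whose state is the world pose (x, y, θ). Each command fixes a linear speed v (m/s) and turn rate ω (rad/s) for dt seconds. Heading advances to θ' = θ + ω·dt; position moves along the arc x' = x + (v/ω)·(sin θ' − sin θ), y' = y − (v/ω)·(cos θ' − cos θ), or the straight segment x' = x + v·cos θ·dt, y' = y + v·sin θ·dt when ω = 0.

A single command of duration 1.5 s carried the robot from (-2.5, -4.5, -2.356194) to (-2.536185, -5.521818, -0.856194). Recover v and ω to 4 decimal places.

v = 0.7500, ω = 1.0000

Δθ = -0.856194 − -2.356194 = 1.500000
ω = Δθ/dt = 1.500000/1.5 = 1.0000
R = −Δy/(cos θ' − cos θ) = 0.7500
v = R·ω = 0.7500·1.0000 = 0.7500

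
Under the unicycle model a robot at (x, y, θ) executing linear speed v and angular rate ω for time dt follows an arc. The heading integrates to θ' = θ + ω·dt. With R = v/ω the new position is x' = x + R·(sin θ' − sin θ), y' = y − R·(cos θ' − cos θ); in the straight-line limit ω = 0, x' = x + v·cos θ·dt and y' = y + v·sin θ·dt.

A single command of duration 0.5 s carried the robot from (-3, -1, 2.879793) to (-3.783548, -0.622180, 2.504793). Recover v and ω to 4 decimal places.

v = 1.7500, ω = -0.7500

Δθ = 2.504793 − 2.879793 = -0.375000
ω = Δθ/dt = -0.375000/0.5 = -0.7500
R = Δx/(sin θ' − sin θ) = -2.3333
v = R·ω = -2.3333·-0.7500 = 1.7500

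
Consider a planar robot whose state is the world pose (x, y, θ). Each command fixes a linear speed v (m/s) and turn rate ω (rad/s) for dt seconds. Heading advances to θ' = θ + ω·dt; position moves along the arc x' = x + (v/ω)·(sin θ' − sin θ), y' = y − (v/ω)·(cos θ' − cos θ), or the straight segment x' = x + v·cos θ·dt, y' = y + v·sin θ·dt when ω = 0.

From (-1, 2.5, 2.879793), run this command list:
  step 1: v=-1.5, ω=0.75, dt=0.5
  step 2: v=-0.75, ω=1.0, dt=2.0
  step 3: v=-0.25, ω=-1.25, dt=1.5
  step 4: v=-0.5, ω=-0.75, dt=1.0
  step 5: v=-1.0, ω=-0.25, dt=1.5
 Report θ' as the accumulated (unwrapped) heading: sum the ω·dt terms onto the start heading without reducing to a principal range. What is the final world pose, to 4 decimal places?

(2.0503, 2.8481, 2.2548)

step 1: θ'=3.2548 (R=-2.0000) → pose (-0.2564, 2.4447, 3.2548)
step 2: θ'=5.2548 (R=-0.7500) → pose (0.3012, 3.5770, 5.2548)
step 3: θ'=3.3798 (R=0.2000) → pose (0.4253, 3.8746, 3.3798)
step 4: θ'=2.6298 (R=0.6667) → pose (0.9091, 3.8080, 2.6298)
step 5: θ'=2.2548 (R=4.0000) → pose (2.0503, 2.8481, 2.2548)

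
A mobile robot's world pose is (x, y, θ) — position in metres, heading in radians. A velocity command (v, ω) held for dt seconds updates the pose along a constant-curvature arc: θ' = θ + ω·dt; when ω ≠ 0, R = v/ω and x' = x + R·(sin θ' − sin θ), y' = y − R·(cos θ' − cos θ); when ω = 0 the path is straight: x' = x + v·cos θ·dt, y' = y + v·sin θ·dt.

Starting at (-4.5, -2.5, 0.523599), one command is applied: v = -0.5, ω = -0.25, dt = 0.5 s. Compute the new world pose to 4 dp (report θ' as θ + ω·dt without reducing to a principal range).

(-4.7237, -2.6112, 0.3986)

θ' = 0.5236 + -0.25·0.5 = 0.3986
R = v/ω = -0.5/-0.25 = 2.0000
x' = -4.5 + 2.0000·(sin 0.3986 − sin 0.5236) = -4.7237
y' = -2.5 − 2.0000·(cos 0.3986 − cos 0.5236) = -2.6112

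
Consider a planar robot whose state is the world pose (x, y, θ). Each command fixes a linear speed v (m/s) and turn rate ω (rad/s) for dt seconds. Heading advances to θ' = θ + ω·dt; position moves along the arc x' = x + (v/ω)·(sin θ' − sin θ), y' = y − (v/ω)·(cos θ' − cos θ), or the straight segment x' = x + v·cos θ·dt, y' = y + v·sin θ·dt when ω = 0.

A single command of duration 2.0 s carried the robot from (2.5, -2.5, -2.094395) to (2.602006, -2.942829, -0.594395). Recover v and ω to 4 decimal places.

Δθ = -0.594395 − -2.094395 = 1.500000
ω = Δθ/dt = 1.500000/2.0 = 0.7500
R = −Δy/(cos θ' − cos θ) = 0.3333
v = R·ω = 0.3333·0.7500 = 0.2500

v = 0.2500, ω = 0.7500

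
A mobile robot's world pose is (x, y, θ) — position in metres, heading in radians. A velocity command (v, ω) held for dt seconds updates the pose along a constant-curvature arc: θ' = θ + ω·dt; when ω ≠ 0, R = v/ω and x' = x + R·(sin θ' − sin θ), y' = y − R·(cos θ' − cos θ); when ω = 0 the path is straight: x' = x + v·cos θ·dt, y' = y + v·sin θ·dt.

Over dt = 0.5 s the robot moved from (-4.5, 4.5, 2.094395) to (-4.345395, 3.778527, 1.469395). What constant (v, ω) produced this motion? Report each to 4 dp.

v = -1.5000, ω = -1.2500

Δθ = 1.469395 − 2.094395 = -0.625000
ω = Δθ/dt = -0.625000/0.5 = -1.2500
R = −Δy/(cos θ' − cos θ) = 1.2000
v = R·ω = 1.2000·-1.2500 = -1.5000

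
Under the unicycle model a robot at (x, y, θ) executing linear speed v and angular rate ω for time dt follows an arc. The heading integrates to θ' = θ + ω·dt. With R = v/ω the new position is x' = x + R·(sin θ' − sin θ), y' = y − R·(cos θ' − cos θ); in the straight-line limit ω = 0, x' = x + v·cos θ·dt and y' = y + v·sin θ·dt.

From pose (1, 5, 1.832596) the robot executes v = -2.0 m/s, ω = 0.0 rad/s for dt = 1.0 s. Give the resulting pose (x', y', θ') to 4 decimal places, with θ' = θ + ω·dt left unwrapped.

(1.5176, 3.0681, 1.8326)

θ' = 1.8326 + 0.0·1.0 = 1.8326
ω = 0 → straight: x' = 1 + -2.0·cos(1.8326)·1.0 = 1.5176
y' = 5 + -2.0·sin(1.8326)·1.0 = 3.0681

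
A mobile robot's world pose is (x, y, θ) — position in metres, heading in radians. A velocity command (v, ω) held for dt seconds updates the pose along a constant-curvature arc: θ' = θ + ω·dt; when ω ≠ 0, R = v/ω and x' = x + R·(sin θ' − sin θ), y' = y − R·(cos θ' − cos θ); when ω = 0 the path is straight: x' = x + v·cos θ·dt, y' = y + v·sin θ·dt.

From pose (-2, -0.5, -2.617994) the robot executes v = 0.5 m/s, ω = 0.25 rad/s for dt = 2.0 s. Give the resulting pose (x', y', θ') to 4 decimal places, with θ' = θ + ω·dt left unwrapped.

θ' = -2.6180 + 0.25·2.0 = -2.1180
R = v/ω = 0.5/0.25 = 2.0000
x' = -2 + 2.0000·(sin -2.1180 − sin -2.6180) = -2.7080
y' = -0.5 − 2.0000·(cos -2.1180 − cos -2.6180) = -1.1915

(-2.7080, -1.1915, -2.1180)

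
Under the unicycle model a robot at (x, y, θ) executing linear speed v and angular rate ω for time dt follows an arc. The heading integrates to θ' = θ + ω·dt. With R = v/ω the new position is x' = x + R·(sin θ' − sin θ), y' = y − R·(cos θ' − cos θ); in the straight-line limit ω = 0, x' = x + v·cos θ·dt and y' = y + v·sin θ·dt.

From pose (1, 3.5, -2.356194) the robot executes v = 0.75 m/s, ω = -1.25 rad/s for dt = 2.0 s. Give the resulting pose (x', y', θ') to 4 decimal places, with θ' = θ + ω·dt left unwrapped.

(-0.0181, 4.0102, -4.8562)

θ' = -2.3562 + -1.25·2.0 = -4.8562
R = v/ω = 0.75/-1.25 = -0.6000
x' = 1 + -0.6000·(sin -4.8562 − sin -2.3562) = -0.0181
y' = 3.5 − -0.6000·(cos -4.8562 − cos -2.3562) = 4.0102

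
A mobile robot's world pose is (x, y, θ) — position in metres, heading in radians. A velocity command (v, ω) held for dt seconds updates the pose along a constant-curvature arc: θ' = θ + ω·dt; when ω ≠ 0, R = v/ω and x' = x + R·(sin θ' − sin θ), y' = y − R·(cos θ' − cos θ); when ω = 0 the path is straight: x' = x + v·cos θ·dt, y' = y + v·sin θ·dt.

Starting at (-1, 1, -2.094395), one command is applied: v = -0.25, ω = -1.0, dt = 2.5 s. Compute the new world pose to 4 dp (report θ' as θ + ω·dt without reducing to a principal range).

(-0.5352, 0.9044, -4.5944)

θ' = -2.0944 + -1.0·2.5 = -4.5944
R = v/ω = -0.25/-1.0 = 0.2500
x' = -1 + 0.2500·(sin -4.5944 − sin -2.0944) = -0.5352
y' = 1 − 0.2500·(cos -4.5944 − cos -2.0944) = 0.9044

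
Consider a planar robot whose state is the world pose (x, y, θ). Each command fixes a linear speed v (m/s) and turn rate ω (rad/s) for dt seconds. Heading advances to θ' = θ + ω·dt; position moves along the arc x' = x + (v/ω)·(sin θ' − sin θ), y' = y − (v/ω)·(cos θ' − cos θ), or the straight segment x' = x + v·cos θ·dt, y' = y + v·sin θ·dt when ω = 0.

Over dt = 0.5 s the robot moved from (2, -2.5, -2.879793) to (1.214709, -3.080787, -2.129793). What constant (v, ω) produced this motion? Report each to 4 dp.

Δθ = -2.129793 − -2.879793 = 0.750000
ω = Δθ/dt = 0.750000/0.5 = 1.5000
R = Δx/(sin θ' − sin θ) = 1.3333
v = R·ω = 1.3333·1.5000 = 2.0000

v = 2.0000, ω = 1.5000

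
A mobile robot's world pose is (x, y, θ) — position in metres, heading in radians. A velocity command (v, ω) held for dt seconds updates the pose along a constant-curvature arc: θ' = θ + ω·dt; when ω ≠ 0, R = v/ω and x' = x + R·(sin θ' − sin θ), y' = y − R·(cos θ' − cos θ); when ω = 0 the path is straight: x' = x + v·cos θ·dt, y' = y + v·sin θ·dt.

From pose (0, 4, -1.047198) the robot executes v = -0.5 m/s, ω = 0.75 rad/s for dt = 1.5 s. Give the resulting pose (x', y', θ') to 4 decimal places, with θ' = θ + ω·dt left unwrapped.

θ' = -1.0472 + 0.75·1.5 = 0.0778
R = v/ω = -0.5/0.75 = -0.6667
x' = 0 + -0.6667·(sin 0.0778 − sin -1.0472) = -0.6292
y' = 4 − -0.6667·(cos 0.0778 − cos -1.0472) = 4.3313

(-0.6292, 4.3313, 0.0778)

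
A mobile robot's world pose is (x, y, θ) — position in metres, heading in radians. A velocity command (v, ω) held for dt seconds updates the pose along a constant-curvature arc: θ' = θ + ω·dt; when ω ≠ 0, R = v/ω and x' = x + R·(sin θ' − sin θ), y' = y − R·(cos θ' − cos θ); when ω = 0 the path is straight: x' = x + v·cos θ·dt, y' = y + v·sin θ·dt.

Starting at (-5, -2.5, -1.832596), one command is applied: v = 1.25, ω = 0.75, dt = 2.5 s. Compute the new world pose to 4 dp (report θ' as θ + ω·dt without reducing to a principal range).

θ' = -1.8326 + 0.75·2.5 = 0.0424
R = v/ω = 1.25/0.75 = 1.6667
x' = -5 + 1.6667·(sin 0.0424 − sin -1.8326) = -3.3195
y' = -2.5 − 1.6667·(cos 0.0424 − cos -1.8326) = -4.5965

(-3.3195, -4.5965, 0.0424)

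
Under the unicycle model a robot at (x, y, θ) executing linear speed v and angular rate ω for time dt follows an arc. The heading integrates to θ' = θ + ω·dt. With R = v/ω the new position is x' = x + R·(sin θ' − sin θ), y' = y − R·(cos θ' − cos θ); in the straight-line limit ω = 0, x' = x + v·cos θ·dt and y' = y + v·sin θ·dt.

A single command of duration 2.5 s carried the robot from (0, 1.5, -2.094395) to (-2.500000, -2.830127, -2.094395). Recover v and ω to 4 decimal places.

Δθ = -2.094395 − -2.094395 = 0.000000
ω = Δθ/dt = 0.000000/2.5 = 0.0000
ω = 0 → v = (Δx·cos θ + Δy·sin θ)/dt = 2.0000

v = 2.0000, ω = 0.0000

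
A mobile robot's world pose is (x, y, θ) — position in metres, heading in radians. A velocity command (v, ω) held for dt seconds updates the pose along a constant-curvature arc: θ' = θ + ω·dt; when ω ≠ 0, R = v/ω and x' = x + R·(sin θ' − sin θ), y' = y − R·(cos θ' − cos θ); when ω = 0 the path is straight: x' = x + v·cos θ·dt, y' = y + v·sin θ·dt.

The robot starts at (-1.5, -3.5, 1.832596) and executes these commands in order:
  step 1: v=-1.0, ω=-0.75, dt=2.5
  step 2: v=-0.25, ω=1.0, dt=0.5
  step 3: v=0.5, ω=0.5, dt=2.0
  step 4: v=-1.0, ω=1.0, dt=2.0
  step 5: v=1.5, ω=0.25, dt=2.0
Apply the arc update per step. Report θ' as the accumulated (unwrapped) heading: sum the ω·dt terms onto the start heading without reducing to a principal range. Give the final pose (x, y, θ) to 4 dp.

(-3.6152, -7.0741, 3.9576)

step 1: θ'=-0.0424 (R=1.3333) → pose (-2.8444, -5.1772, -0.0424)
step 2: θ'=0.4576 (R=-0.2500) → pose (-2.9655, -5.2027, 0.4576)
step 3: θ'=1.4576 (R=1.0000) → pose (-2.4137, -4.4186, 1.4576)
step 4: θ'=3.4576 (R=-1.0000) → pose (-1.1093, -5.4820, 3.4576)
step 5: θ'=3.9576 (R=6.0000) → pose (-3.6152, -7.0741, 3.9576)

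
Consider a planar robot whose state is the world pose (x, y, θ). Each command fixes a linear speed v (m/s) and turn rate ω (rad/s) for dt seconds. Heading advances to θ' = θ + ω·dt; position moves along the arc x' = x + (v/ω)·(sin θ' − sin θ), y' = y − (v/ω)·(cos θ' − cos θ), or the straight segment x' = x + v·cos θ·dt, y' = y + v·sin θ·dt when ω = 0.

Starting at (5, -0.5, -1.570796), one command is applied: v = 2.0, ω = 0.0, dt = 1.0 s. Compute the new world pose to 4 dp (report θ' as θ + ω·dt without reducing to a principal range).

θ' = -1.5708 + 0.0·1.0 = -1.5708
ω = 0 → straight: x' = 5 + 2.0·cos(-1.5708)·1.0 = 5.0000
y' = -0.5 + 2.0·sin(-1.5708)·1.0 = -2.5000

(5.0000, -2.5000, -1.5708)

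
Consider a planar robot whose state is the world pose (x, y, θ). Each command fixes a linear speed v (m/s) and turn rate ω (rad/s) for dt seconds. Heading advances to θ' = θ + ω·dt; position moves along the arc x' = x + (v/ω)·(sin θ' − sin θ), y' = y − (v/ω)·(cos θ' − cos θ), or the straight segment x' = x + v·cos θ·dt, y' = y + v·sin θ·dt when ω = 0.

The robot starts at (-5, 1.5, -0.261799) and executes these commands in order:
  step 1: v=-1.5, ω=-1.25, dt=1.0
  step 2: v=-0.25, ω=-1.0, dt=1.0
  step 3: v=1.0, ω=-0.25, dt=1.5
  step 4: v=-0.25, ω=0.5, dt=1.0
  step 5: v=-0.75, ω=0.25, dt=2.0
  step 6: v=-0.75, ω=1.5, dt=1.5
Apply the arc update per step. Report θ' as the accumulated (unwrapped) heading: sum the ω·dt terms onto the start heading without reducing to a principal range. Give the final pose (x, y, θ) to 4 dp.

(-6.7730, 4.1622, 0.3632)

step 1: θ'=-1.5118 (R=1.2000) → pose (-5.8873, 2.5884, -1.5118)
step 2: θ'=-2.5118 (R=0.2500) → pose (-5.7850, 2.8051, -2.5118)
step 3: θ'=-2.8868 (R=-4.0000) → pose (-7.1327, 2.1669, -2.8868)
step 4: θ'=-2.3868 (R=-0.5000) → pose (-6.9162, 2.2865, -2.3868)
step 5: θ'=-1.8868 (R=-3.0000) → pose (-6.1202, 3.5394, -1.8868)
step 6: θ'=0.3632 (R=-0.5000) → pose (-6.7730, 4.1622, 0.3632)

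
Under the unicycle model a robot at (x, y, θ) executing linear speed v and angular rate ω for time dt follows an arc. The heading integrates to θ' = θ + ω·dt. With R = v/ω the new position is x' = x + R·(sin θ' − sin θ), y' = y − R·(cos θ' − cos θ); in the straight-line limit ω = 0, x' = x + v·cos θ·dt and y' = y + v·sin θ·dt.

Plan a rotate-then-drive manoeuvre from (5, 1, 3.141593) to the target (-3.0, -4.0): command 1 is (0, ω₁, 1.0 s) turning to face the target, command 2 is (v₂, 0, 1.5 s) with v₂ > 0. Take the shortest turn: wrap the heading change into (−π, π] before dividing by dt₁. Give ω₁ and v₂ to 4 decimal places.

ω₁ = 0.5586, v₂ = 6.2893

heading to target = atan2(-4−1, -3−5) = -2.5830
Δθ = wrap(-2.5830 − 3.1416) = 0.5586; ω₁ = Δθ/dt₁ = 0.5586
distance = √((-3−5)² + (-4−1)²) = 9.4340; v₂ = distance/dt₂ = 6.2893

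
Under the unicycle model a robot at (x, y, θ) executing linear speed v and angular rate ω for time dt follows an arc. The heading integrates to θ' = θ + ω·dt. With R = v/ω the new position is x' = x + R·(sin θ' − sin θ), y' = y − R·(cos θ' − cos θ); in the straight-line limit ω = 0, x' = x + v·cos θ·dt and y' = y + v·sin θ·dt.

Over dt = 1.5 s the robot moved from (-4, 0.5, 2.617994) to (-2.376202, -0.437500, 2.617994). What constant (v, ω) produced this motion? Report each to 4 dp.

Δθ = 2.617994 − 2.617994 = 0.000000
ω = Δθ/dt = 0.000000/1.5 = 0.0000
ω = 0 → v = (Δx·cos θ + Δy·sin θ)/dt = -1.2500

v = -1.2500, ω = 0.0000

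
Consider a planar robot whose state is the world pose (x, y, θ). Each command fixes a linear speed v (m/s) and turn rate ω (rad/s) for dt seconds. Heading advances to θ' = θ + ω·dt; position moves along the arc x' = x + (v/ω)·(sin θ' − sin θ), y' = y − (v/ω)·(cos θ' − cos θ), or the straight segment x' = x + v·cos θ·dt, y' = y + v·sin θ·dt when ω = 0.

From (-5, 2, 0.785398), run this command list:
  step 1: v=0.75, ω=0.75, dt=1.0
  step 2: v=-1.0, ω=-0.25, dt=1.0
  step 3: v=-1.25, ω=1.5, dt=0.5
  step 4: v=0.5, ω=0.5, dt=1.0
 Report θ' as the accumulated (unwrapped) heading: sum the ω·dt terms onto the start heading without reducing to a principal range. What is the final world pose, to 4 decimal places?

step 1: θ'=1.5354 (R=1.0000) → pose (-4.7077, 2.6717, 1.5354)
step 2: θ'=1.2854 (R=4.0000) → pose (-4.8670, 1.6871, 1.2854)
step 3: θ'=2.0354 (R=-0.8333) → pose (-4.8124, 1.0791, 2.0354)
step 4: θ'=2.5354 (R=1.0000) → pose (-5.1367, 1.4529, 2.5354)

(-5.1367, 1.4529, 2.5354)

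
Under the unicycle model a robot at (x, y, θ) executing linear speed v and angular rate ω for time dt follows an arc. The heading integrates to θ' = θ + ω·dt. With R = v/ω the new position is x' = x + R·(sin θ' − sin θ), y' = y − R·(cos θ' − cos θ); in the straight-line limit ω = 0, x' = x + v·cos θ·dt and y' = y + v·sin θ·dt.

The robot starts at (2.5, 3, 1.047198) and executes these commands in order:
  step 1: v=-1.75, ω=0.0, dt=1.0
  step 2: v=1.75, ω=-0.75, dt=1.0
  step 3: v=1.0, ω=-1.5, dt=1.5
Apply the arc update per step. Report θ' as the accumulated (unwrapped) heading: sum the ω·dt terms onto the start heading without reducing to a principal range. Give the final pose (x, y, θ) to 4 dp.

(3.7763, 1.6629, -1.9528)

step 1: θ'=1.0472 (straight) → pose (1.6250, 1.4845, 1.0472)
step 2: θ'=0.2972 (R=-2.3333) → pose (2.9624, 2.5488, 0.2972)
step 3: θ'=-1.9528 (R=-0.6667) → pose (3.7763, 1.6629, -1.9528)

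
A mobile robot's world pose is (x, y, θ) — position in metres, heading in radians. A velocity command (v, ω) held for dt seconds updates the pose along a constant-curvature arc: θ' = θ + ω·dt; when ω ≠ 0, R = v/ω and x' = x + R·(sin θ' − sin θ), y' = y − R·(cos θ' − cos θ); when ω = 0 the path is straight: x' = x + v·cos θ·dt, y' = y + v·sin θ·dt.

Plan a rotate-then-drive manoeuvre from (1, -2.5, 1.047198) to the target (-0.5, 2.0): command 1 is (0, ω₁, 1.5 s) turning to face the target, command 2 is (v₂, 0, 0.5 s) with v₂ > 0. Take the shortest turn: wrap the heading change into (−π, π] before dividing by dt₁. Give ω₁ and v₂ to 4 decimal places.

ω₁ = 0.5636, v₂ = 9.4868

heading to target = atan2(2−-2.5, -0.5−1) = 1.8925
Δθ = wrap(1.8925 − 1.0472) = 0.8453; ω₁ = Δθ/dt₁ = 0.5636
distance = √((-0.5−1)² + (2−-2.5)²) = 4.7434; v₂ = distance/dt₂ = 9.4868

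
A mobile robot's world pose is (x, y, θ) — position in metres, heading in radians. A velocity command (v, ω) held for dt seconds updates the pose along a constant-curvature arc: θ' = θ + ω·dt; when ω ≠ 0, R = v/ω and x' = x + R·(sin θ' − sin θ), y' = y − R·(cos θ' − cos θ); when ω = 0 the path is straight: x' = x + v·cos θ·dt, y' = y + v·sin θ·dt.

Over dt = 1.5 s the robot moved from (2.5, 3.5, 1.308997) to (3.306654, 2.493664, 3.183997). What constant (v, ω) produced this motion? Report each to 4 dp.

v = -1.0000, ω = 1.2500

Δθ = 3.183997 − 1.308997 = 1.875000
ω = Δθ/dt = 1.875000/1.5 = 1.2500
R = −Δy/(cos θ' − cos θ) = -0.8000
v = R·ω = -0.8000·1.2500 = -1.0000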